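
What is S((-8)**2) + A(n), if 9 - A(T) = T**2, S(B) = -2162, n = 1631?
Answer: -2662314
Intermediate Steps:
A(T) = 9 - T**2
S((-8)**2) + A(n) = -2162 + (9 - 1*1631**2) = -2162 + (9 - 1*2660161) = -2162 + (9 - 2660161) = -2162 - 2660152 = -2662314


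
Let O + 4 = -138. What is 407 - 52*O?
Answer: 7791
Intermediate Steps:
O = -142 (O = -4 - 138 = -142)
407 - 52*O = 407 - 52*(-142) = 407 + 7384 = 7791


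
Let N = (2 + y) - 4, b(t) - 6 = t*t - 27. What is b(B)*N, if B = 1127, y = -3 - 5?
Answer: -12701080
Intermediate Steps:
y = -8
b(t) = -21 + t**2 (b(t) = 6 + (t*t - 27) = 6 + (t**2 - 27) = 6 + (-27 + t**2) = -21 + t**2)
N = -10 (N = (2 - 8) - 4 = -6 - 4 = -10)
b(B)*N = (-21 + 1127**2)*(-10) = (-21 + 1270129)*(-10) = 1270108*(-10) = -12701080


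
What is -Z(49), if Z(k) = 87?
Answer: -87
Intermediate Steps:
-Z(49) = -1*87 = -87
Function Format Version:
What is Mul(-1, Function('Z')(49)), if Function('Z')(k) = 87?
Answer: -87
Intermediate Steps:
Mul(-1, Function('Z')(49)) = Mul(-1, 87) = -87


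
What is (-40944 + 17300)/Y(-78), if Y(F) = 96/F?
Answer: 76843/4 ≈ 19211.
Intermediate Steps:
(-40944 + 17300)/Y(-78) = (-40944 + 17300)/((96/(-78))) = -23644/(96*(-1/78)) = -23644/(-16/13) = -23644*(-13/16) = 76843/4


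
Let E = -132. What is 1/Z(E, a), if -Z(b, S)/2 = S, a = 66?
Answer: -1/132 ≈ -0.0075758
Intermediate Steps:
Z(b, S) = -2*S
1/Z(E, a) = 1/(-2*66) = 1/(-132) = -1/132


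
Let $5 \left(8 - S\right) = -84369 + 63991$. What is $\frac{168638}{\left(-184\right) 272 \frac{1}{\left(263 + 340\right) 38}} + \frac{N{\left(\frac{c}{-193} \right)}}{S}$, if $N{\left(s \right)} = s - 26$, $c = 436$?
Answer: $- \frac{634476669842997}{8217618848} \approx -77209.0$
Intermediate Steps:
$S = \frac{20418}{5}$ ($S = 8 - \frac{-84369 + 63991}{5} = 8 - - \frac{20378}{5} = 8 + \frac{20378}{5} = \frac{20418}{5} \approx 4083.6$)
$N{\left(s \right)} = -26 + s$ ($N{\left(s \right)} = s - 26 = -26 + s$)
$\frac{168638}{\left(-184\right) 272 \frac{1}{\left(263 + 340\right) 38}} + \frac{N{\left(\frac{c}{-193} \right)}}{S} = \frac{168638}{\left(-184\right) 272 \frac{1}{\left(263 + 340\right) 38}} + \frac{-26 + \frac{436}{-193}}{\frac{20418}{5}} = \frac{168638}{\left(-50048\right) \frac{1}{603 \cdot 38}} + \left(-26 + 436 \left(- \frac{1}{193}\right)\right) \frac{5}{20418} = \frac{168638}{\left(-50048\right) \frac{1}{22914}} + \left(-26 - \frac{436}{193}\right) \frac{5}{20418} = \frac{168638}{\left(-50048\right) \frac{1}{22914}} - \frac{4545}{656779} = \frac{168638}{- \frac{25024}{11457}} - \frac{4545}{656779} = 168638 \left(- \frac{11457}{25024}\right) - \frac{4545}{656779} = - \frac{966042783}{12512} - \frac{4545}{656779} = - \frac{634476669842997}{8217618848}$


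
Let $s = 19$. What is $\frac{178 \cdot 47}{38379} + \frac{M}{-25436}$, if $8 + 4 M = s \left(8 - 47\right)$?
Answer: $\frac{879936175}{3904832976} \approx 0.22535$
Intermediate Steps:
$M = - \frac{749}{4}$ ($M = -2 + \frac{19 \left(8 - 47\right)}{4} = -2 + \frac{19 \left(-39\right)}{4} = -2 + \frac{1}{4} \left(-741\right) = -2 - \frac{741}{4} = - \frac{749}{4} \approx -187.25$)
$\frac{178 \cdot 47}{38379} + \frac{M}{-25436} = \frac{178 \cdot 47}{38379} - \frac{749}{4 \left(-25436\right)} = 8366 \cdot \frac{1}{38379} - - \frac{749}{101744} = \frac{8366}{38379} + \frac{749}{101744} = \frac{879936175}{3904832976}$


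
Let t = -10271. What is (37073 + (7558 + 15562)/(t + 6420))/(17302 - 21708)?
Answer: -142745003/16967506 ≈ -8.4128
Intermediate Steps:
(37073 + (7558 + 15562)/(t + 6420))/(17302 - 21708) = (37073 + (7558 + 15562)/(-10271 + 6420))/(17302 - 21708) = (37073 + 23120/(-3851))/(-4406) = (37073 + 23120*(-1/3851))*(-1/4406) = (37073 - 23120/3851)*(-1/4406) = (142745003/3851)*(-1/4406) = -142745003/16967506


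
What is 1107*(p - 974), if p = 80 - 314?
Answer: -1337256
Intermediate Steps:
p = -234
1107*(p - 974) = 1107*(-234 - 974) = 1107*(-1208) = -1337256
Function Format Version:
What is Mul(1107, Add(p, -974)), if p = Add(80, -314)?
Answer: -1337256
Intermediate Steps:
p = -234
Mul(1107, Add(p, -974)) = Mul(1107, Add(-234, -974)) = Mul(1107, -1208) = -1337256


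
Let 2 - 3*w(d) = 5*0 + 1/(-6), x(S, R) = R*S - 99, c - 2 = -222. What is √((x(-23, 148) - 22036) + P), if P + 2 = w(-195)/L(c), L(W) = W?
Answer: I*√11125661030/660 ≈ 159.82*I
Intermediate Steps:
c = -220 (c = 2 - 222 = -220)
x(S, R) = -99 + R*S
w(d) = 13/18 (w(d) = ⅔ - (5*0 + 1/(-6))/3 = ⅔ - (0 - ⅙)/3 = ⅔ - ⅓*(-⅙) = ⅔ + 1/18 = 13/18)
P = -7933/3960 (P = -2 + (13/18)/(-220) = -2 + (13/18)*(-1/220) = -2 - 13/3960 = -7933/3960 ≈ -2.0033)
√((x(-23, 148) - 22036) + P) = √(((-99 + 148*(-23)) - 22036) - 7933/3960) = √(((-99 - 3404) - 22036) - 7933/3960) = √((-3503 - 22036) - 7933/3960) = √(-25539 - 7933/3960) = √(-101142373/3960) = I*√11125661030/660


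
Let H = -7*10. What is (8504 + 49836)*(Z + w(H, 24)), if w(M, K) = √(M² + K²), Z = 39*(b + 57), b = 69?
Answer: 290999920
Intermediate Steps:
H = -70
Z = 4914 (Z = 39*(69 + 57) = 39*126 = 4914)
w(M, K) = √(K² + M²)
(8504 + 49836)*(Z + w(H, 24)) = (8504 + 49836)*(4914 + √(24² + (-70)²)) = 58340*(4914 + √(576 + 4900)) = 58340*(4914 + √5476) = 58340*(4914 + 74) = 58340*4988 = 290999920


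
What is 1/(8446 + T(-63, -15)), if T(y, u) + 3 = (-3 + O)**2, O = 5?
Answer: 1/8447 ≈ 0.00011839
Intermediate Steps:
T(y, u) = 1 (T(y, u) = -3 + (-3 + 5)**2 = -3 + 2**2 = -3 + 4 = 1)
1/(8446 + T(-63, -15)) = 1/(8446 + 1) = 1/8447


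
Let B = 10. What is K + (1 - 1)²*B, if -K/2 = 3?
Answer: -6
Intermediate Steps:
K = -6 (K = -2*3 = -6)
K + (1 - 1)²*B = -6 + (1 - 1)²*10 = -6 + 0²*10 = -6 + 0*10 = -6 + 0 = -6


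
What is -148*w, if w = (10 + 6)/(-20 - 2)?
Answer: 1184/11 ≈ 107.64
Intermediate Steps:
w = -8/11 (w = 16/(-22) = 16*(-1/22) = -8/11 ≈ -0.72727)
-148*w = -148*(-8/11) = 1184/11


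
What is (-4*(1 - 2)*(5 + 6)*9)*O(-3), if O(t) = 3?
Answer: 1188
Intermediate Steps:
(-4*(1 - 2)*(5 + 6)*9)*O(-3) = (-4*(1 - 2)*(5 + 6)*9)*3 = (-(-4)*11*9)*3 = (-4*(-11)*9)*3 = (44*9)*3 = 396*3 = 1188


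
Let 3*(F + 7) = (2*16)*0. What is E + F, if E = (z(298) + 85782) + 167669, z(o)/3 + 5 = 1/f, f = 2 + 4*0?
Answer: 506861/2 ≈ 2.5343e+5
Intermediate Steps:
f = 2 (f = 2 + 0 = 2)
F = -7 (F = -7 + ((2*16)*0)/3 = -7 + (32*0)/3 = -7 + (⅓)*0 = -7 + 0 = -7)
z(o) = -27/2 (z(o) = -15 + 3/2 = -27/2)
E = 506875/2 (E = (-27/2 + 85782) + 167669 = 171537/2 + 167669 = 506875/2 ≈ 2.5344e+5)
E + F = 506875/2 - 7 = 506861/2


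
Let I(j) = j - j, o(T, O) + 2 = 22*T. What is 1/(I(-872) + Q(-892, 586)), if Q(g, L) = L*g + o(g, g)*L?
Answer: -1/12023548 ≈ -8.3170e-8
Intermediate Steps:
o(T, O) = -2 + 22*T
Q(g, L) = L*g + L*(-2 + 22*g) (Q(g, L) = L*g + (-2 + 22*g)*L = L*g + L*(-2 + 22*g))
I(j) = 0
1/(I(-872) + Q(-892, 586)) = 1/(0 + 586*(-2 + 23*(-892))) = 1/(0 + 586*(-2 - 20516)) = 1/(0 + 586*(-20518)) = 1/(0 - 12023548) = 1/(-12023548) = -1/12023548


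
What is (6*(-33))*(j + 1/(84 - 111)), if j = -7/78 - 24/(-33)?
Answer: -4637/39 ≈ -118.90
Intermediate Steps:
j = 547/858 (j = -7*1/78 - 24*(-1/33) = -7/78 + 8/11 = 547/858 ≈ 0.63753)
(6*(-33))*(j + 1/(84 - 111)) = (6*(-33))*(547/858 + 1/(84 - 111)) = -198*(547/858 + 1/(-27)) = -198*(547/858 - 1/27) = -198*4637/7722 = -4637/39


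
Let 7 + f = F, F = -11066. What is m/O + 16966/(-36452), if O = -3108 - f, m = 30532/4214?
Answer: -142085631049/305873379630 ≈ -0.46452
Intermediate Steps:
f = -11073 (f = -7 - 11066 = -11073)
m = 15266/2107 (m = 30532*(1/4214) = 15266/2107 ≈ 7.2454)
O = 7965 (O = -3108 - 1*(-11073) = -3108 + 11073 = 7965)
m/O + 16966/(-36452) = (15266/2107)/7965 + 16966/(-36452) = (15266/2107)*(1/7965) + 16966*(-1/36452) = 15266/16782255 - 8483/18226 = -142085631049/305873379630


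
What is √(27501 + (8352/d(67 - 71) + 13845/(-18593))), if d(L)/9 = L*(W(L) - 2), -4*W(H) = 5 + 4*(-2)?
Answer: 2*√59818690511990/92965 ≈ 166.39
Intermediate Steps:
W(H) = ¾ (W(H) = -(5 + 4*(-2))/4 = -(5 - 8)/4 = -¼*(-3) = ¾)
d(L) = -45*L/4 (d(L) = 9*(L*(¾ - 2)) = 9*(L*(-5/4)) = 9*(-5*L/4) = -45*L/4)
√(27501 + (8352/d(67 - 71) + 13845/(-18593))) = √(27501 + (8352/((-45*(67 - 71)/4)) + 13845/(-18593))) = √(27501 + (8352/((-45/4*(-4))) + 13845*(-1/18593))) = √(27501 + (8352/45 - 13845/18593)) = √(27501 + (8352*(1/45) - 13845/18593)) = √(27501 + (928/5 - 13845/18593)) = √(27501 + 17185079/92965) = √(2573815544/92965) = 2*√59818690511990/92965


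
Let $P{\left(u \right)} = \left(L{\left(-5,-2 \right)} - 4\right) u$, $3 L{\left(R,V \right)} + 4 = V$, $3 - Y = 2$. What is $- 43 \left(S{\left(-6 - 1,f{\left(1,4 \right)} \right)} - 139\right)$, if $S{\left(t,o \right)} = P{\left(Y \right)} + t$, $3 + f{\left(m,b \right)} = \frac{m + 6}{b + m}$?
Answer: $6536$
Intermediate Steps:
$Y = 1$ ($Y = 3 - 2 = 1$)
$L{\left(R,V \right)} = - \frac{4}{3} + \frac{V}{3}$
$P{\left(u \right)} = - 6 u$ ($P{\left(u \right)} = \left(\left(- \frac{4}{3} + \frac{1}{3} \left(-2\right)\right) - 4\right) u = \left(\left(- \frac{4}{3} - \frac{2}{3}\right) - 4\right) u = \left(-2 - 4\right) u = - 6 u$)
$f{\left(m,b \right)} = -3 + \frac{6 + m}{b + m}$ ($f{\left(m,b \right)} = -3 + \frac{m + 6}{b + m} = -3 + \frac{6 + m}{b + m}$)
$S{\left(t,o \right)} = -6 + t$ ($S{\left(t,o \right)} = \left(-6\right) 1 + t = -6 + t$)
$- 43 \left(S{\left(-6 - 1,f{\left(1,4 \right)} \right)} - 139\right) = - 43 \left(\left(-6 - 7\right) - 139\right) = - 43 \left(-13 - 139\right) = \left(-43\right) \left(-152\right) = 6536$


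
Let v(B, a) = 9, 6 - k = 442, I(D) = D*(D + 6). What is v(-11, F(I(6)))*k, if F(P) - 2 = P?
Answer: -3924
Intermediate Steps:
I(D) = D*(6 + D)
F(P) = 2 + P
k = -436 (k = 6 - 1*442 = 6 - 442 = -436)
v(-11, F(I(6)))*k = 9*(-436) = -3924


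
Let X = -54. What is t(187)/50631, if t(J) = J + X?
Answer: 19/7233 ≈ 0.0026268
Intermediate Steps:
t(J) = -54 + J (t(J) = J - 54 = -54 + J)
t(187)/50631 = (-54 + 187)/50631 = 133*(1/50631) = 19/7233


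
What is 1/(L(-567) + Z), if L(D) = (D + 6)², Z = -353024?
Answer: -1/38303 ≈ -2.6108e-5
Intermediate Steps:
L(D) = (6 + D)²
1/(L(-567) + Z) = 1/((6 - 567)² - 353024) = 1/((-561)² - 353024) = 1/(314721 - 353024) = 1/(-38303) = -1/38303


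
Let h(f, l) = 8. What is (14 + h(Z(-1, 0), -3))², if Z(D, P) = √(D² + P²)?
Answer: 484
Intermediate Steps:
(14 + h(Z(-1, 0), -3))² = (14 + 8)² = 22² = 484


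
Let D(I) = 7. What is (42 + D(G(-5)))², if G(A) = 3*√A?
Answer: 2401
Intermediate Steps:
(42 + D(G(-5)))² = (42 + 7)² = 49² = 2401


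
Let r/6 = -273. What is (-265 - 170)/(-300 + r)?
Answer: 145/646 ≈ 0.22446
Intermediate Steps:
r = -1638 (r = 6*(-273) = -1638)
(-265 - 170)/(-300 + r) = (-265 - 170)/(-300 - 1638) = -435/(-1938) = -435*(-1/1938) = 145/646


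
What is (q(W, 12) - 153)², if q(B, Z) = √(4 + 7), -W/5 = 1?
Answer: (153 - √11)² ≈ 22405.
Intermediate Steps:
W = -5 (W = -5*1 = -5)
q(B, Z) = √11
(q(W, 12) - 153)² = (√11 - 153)² = (-153 + √11)²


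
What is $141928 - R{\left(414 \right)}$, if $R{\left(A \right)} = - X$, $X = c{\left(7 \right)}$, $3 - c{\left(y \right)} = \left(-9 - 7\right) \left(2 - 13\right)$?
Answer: $141755$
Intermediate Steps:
$c{\left(y \right)} = -173$ ($c{\left(y \right)} = 3 - \left(-9 - 7\right) \left(2 - 13\right) = 3 - \left(-16\right) \left(-11\right) = 3 - 176 = -173$)
$X = -173$
$R{\left(A \right)} = 173$ ($R{\left(A \right)} = \left(-1\right) \left(-173\right) = 173$)
$141928 - R{\left(414 \right)} = 141928 - 173 = 141755$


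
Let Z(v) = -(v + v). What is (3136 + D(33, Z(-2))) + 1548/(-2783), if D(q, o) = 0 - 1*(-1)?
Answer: 8728723/2783 ≈ 3136.4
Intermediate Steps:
Z(v) = -2*v
D(q, o) = 1 (D(q, o) = 0 + 1 = 1)
(3136 + D(33, Z(-2))) + 1548/(-2783) = (3136 + 1) + 1548/(-2783) = 3137 + 1548*(-1/2783) = 3137 - 1548/2783 = 8728723/2783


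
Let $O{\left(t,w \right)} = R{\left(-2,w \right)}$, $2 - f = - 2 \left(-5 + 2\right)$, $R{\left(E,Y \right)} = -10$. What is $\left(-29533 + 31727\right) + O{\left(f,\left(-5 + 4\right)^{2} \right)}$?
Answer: $2184$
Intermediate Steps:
$f = -4$ ($f = 2 - - 2 \left(-5 + 2\right) = 2 - \left(-2\right) \left(-3\right) = 2 - 6 = -4$)
$O{\left(t,w \right)} = -10$
$\left(-29533 + 31727\right) + O{\left(f,\left(-5 + 4\right)^{2} \right)} = \left(-29533 + 31727\right) - 10 = 2194 - 10 = 2184$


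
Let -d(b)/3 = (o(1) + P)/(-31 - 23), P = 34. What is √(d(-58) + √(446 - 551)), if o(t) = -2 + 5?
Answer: √(74 + 36*I*√105)/6 ≈ 2.5007 + 2.0488*I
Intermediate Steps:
o(t) = 3
d(b) = 37/18 (d(b) = -3*(3 + 34)/(-31 - 23) = -111/(-54) = -111*(-1)/54 = -3*(-37/54) = 37/18)
√(d(-58) + √(446 - 551)) = √(37/18 + √(446 - 551)) = √(37/18 + √(-105)) = √(37/18 + I*√105)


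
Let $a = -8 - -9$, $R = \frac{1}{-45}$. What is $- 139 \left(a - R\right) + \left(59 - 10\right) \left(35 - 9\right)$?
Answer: $\frac{50936}{45} \approx 1131.9$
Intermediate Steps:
$R = - \frac{1}{45} \approx -0.022222$
$a = 1$ ($a = -8 + 9 = 1$)
$- 139 \left(a - R\right) + \left(59 - 10\right) \left(35 - 9\right) = - 139 \left(1 - - \frac{1}{45}\right) + \left(59 - 10\right) \left(35 - 9\right) = - 139 \left(1 + \frac{1}{45}\right) + 49 \cdot 26 = \left(-139\right) \frac{46}{45} + 1274 = - \frac{6394}{45} + 1274 = \frac{50936}{45}$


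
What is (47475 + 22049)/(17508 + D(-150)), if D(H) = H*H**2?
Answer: -17381/839373 ≈ -0.020707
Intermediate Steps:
D(H) = H**3
(47475 + 22049)/(17508 + D(-150)) = (47475 + 22049)/(17508 + (-150)**3) = 69524/(17508 - 3375000) = 69524/(-3357492) = 69524*(-1/3357492) = -17381/839373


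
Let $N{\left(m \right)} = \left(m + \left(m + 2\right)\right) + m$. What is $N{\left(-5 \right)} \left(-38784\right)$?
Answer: $504192$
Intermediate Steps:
$N{\left(m \right)} = 2 + 3 m$ ($N{\left(m \right)} = \left(m + \left(2 + m\right)\right) + m = \left(2 + 2 m\right) + m = 2 + 3 m$)
$N{\left(-5 \right)} \left(-38784\right) = \left(2 + 3 \left(-5\right)\right) \left(-38784\right) = \left(2 - 15\right) \left(-38784\right) = \left(-13\right) \left(-38784\right) = 504192$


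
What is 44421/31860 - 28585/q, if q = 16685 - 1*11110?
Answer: -8840947/2368260 ≈ -3.7331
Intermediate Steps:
q = 5575 (q = 16685 - 11110 = 5575)
44421/31860 - 28585/q = 44421/31860 - 28585/5575 = 44421*(1/31860) - 28585*1/5575 = 14807/10620 - 5717/1115 = -8840947/2368260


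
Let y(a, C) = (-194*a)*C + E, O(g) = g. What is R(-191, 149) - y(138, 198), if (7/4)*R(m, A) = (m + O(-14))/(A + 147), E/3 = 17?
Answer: 2745816785/518 ≈ 5.3008e+6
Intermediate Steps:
E = 51 (E = 3*17 = 51)
R(m, A) = 4*(-14 + m)/(7*(147 + A)) (R(m, A) = 4*((m - 14)/(A + 147))/7 = 4*((-14 + m)/(147 + A))/7 = 4*(-14 + m)/(7*(147 + A)))
y(a, C) = 51 - 194*C*a (y(a, C) = (-194*a)*C + 51 = -194*C*a + 51 = 51 - 194*C*a)
R(-191, 149) - y(138, 198) = 4*(-14 - 191)/(7*(147 + 149)) - (51 - 194*198*138) = (4/7)*(-205)/296 - (51 - 5300856) = (4/7)*(1/296)*(-205) - 1*(-5300805) = -205/518 + 5300805 = 2745816785/518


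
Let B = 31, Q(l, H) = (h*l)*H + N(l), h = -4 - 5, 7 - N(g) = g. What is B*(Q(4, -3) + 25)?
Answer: 4216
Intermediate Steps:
N(g) = 7 - g
h = -9
Q(l, H) = 7 - l - 9*H*l (Q(l, H) = (-9*l)*H + (7 - l) = -9*H*l + (7 - l) = 7 - l - 9*H*l)
B*(Q(4, -3) + 25) = 31*((7 - 1*4 - 9*(-3)*4) + 25) = 31*((7 - 4 + 108) + 25) = 31*(111 + 25) = 31*136 = 4216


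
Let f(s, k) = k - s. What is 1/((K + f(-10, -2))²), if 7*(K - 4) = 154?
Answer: 1/1156 ≈ 0.00086505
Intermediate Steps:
K = 26 (K = 4 + (⅐)*154 = 4 + 22 = 26)
1/((K + f(-10, -2))²) = 1/((26 + (-2 - 1*(-10)))²) = 1/((26 + (-2 + 10))²) = 1/((26 + 8)²) = 1/(34²) = 1/1156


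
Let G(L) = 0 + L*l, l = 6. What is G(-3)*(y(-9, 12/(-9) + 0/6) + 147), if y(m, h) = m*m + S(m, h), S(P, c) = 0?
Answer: -4104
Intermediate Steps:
y(m, h) = m² (y(m, h) = m*m + 0 = m² + 0 = m²)
G(L) = 6*L (G(L) = 0 + L*6 = 0 + 6*L = 6*L)
G(-3)*(y(-9, 12/(-9) + 0/6) + 147) = (6*(-3))*((-9)² + 147) = -18*(81 + 147) = -18*228 = -4104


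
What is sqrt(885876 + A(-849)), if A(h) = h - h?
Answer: 2*sqrt(221469) ≈ 941.21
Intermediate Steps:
A(h) = 0
sqrt(885876 + A(-849)) = sqrt(885876 + 0) = sqrt(885876) = 2*sqrt(221469)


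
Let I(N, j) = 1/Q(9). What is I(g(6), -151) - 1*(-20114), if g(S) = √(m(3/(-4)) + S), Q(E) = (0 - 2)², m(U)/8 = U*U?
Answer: 80457/4 ≈ 20114.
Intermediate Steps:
m(U) = 8*U² (m(U) = 8*(U*U) = 8*U²)
Q(E) = 4 (Q(E) = (-2)² = 4)
g(S) = √(9/2 + S) (g(S) = √(8*(3/(-4))² + S) = √(8*(3*(-¼))² + S) = √(8*(-¾)² + S) = √(8*(9/16) + S) = √(9/2 + S))
I(N, j) = ¼ (I(N, j) = 1/4 = ¼)
I(g(6), -151) - 1*(-20114) = ¼ - 1*(-20114) = ¼ + 20114 = 80457/4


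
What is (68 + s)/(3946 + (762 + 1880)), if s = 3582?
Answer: 1825/3294 ≈ 0.55404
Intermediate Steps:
(68 + s)/(3946 + (762 + 1880)) = (68 + 3582)/(3946 + (762 + 1880)) = 3650/(3946 + 2642) = 3650/6588 = 3650*(1/6588) = 1825/3294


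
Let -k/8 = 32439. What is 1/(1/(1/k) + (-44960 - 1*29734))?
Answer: -1/334206 ≈ -2.9922e-6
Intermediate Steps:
k = -259512 (k = -8*32439 = -259512)
1/(1/(1/k) + (-44960 - 1*29734)) = 1/(1/(1/(-259512)) + (-44960 - 1*29734)) = 1/(1/(-1/259512) + (-44960 - 29734)) = 1/(-259512 - 74694) = 1/(-334206) = -1/334206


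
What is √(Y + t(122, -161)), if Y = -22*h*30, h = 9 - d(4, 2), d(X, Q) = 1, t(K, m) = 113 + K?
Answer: I*√5045 ≈ 71.028*I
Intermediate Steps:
h = 8 (h = 9 - 1*1 = 9 - 1 = 8)
Y = -5280 (Y = -22*8*30 = -176*30 = -5280)
√(Y + t(122, -161)) = √(-5280 + (113 + 122)) = √(-5280 + 235) = √(-5045) = I*√5045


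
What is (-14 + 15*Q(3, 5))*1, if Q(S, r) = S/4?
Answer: -11/4 ≈ -2.7500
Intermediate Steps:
Q(S, r) = S/4 (Q(S, r) = S*(1/4) = S/4)
(-14 + 15*Q(3, 5))*1 = (-14 + 15*((1/4)*3))*1 = (-14 + 15*(3/4))*1 = (-14 + 45/4)*1 = -11/4*1 = -11/4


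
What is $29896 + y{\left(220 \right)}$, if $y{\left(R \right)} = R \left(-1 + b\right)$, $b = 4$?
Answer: $30556$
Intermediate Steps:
$y{\left(R \right)} = 3 R$ ($y{\left(R \right)} = R \left(-1 + 4\right) = R 3 = 3 R$)
$29896 + y{\left(220 \right)} = 29896 + 3 \cdot 220 = 29896 + 660 = 30556$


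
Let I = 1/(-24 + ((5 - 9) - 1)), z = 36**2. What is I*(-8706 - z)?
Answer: 10002/29 ≈ 344.90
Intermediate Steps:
z = 1296
I = -1/29 (I = 1/(-24 + (-4 - 1)) = 1/(-24 - 5) = 1/(-29) = -1/29 ≈ -0.034483)
I*(-8706 - z) = -(-8706 - 1*1296)/29 = -(-8706 - 1296)/29 = -1/29*(-10002) = 10002/29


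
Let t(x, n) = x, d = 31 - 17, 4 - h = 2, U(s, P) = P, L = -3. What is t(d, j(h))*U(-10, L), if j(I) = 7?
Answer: -42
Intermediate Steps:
h = 2 (h = 4 - 1*2 = 4 - 2 = 2)
d = 14
t(d, j(h))*U(-10, L) = 14*(-3) = -42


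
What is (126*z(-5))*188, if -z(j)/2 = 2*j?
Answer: 473760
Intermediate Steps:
z(j) = -4*j
(126*z(-5))*188 = (126*(-4*(-5)))*188 = (126*20)*188 = 2520*188 = 473760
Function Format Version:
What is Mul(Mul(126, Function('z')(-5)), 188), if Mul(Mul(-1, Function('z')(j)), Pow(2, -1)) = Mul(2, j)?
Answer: 473760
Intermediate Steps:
Function('z')(j) = Mul(-4, j) (Function('z')(j) = Mul(-2, Mul(2, j)) = Mul(-4, j))
Mul(Mul(126, Function('z')(-5)), 188) = Mul(Mul(126, Mul(-4, -5)), 188) = Mul(Mul(126, 20), 188) = Mul(2520, 188) = 473760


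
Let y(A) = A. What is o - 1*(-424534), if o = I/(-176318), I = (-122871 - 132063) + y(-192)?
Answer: 37426620469/88159 ≈ 4.2454e+5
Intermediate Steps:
I = -255126 (I = (-122871 - 132063) - 192 = -254934 - 192 = -255126)
o = 127563/88159 (o = -255126/(-176318) = -255126*(-1/176318) = 127563/88159 ≈ 1.4470)
o - 1*(-424534) = 127563/88159 - 1*(-424534) = 127563/88159 + 424534 = 37426620469/88159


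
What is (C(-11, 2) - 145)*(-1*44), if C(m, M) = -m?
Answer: 5896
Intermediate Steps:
(C(-11, 2) - 145)*(-1*44) = (-1*(-11) - 145)*(-1*44) = (11 - 145)*(-44) = -134*(-44) = 5896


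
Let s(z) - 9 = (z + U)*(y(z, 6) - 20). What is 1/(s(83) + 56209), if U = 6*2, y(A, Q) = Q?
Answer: 1/54888 ≈ 1.8219e-5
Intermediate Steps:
U = 12
s(z) = -159 - 14*z (s(z) = 9 + (z + 12)*(6 - 20) = 9 + (12 + z)*(-14) = 9 + (-168 - 14*z) = -159 - 14*z)
1/(s(83) + 56209) = 1/((-159 - 14*83) + 56209) = 1/((-159 - 1162) + 56209) = 1/(-1321 + 56209) = 1/54888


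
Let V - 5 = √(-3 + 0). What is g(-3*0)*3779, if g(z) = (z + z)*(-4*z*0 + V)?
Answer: 0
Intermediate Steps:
V = 5 + I*√3 (V = 5 + √(-3 + 0) = 5 + √(-3) = 5 + I*√3 ≈ 5.0 + 1.732*I)
g(z) = 2*z*(5 + I*√3) (g(z) = (z + z)*(-4*z*0 + (5 + I*√3)) = (2*z)*(0 + (5 + I*√3)) = (2*z)*(5 + I*√3) = 2*z*(5 + I*√3))
g(-3*0)*3779 = (2*(-3*0)*(5 + I*√3))*3779 = (2*0*(5 + I*√3))*3779 = 0*3779 = 0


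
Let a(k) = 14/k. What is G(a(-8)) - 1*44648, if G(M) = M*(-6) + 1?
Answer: -89273/2 ≈ -44637.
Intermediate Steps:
G(M) = 1 - 6*M (G(M) = -6*M + 1 = 1 - 6*M)
G(a(-8)) - 1*44648 = (1 - 84/(-8)) - 1*44648 = (1 - 84*(-1)/8) - 44648 = (1 - 6*(-7/4)) - 44648 = (1 + 21/2) - 44648 = 23/2 - 44648 = -89273/2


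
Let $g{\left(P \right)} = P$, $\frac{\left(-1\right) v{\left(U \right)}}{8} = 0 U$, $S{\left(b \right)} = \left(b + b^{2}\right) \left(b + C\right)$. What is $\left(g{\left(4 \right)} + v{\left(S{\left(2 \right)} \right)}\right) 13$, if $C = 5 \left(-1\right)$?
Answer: $52$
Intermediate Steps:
$C = -5$
$S{\left(b \right)} = \left(-5 + b\right) \left(b + b^{2}\right)$ ($S{\left(b \right)} = \left(b + b^{2}\right) \left(b - 5\right) = \left(b + b^{2}\right) \left(-5 + b\right) = \left(-5 + b\right) \left(b + b^{2}\right)$)
$v{\left(U \right)} = 0$ ($v{\left(U \right)} = - 8 \cdot 0 U = \left(-8\right) 0 = 0$)
$\left(g{\left(4 \right)} + v{\left(S{\left(2 \right)} \right)}\right) 13 = \left(4 + 0\right) 13 = 4 \cdot 13 = 52$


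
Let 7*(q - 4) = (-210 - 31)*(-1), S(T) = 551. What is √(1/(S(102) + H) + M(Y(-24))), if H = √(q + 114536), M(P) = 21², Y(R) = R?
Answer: √(1700944 + 441*√5614147)/√(3857 + √5614147) ≈ 21.000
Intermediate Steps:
M(P) = 441
q = 269/7 (q = 4 + ((-210 - 31)*(-1))/7 = 4 + (-241*(-1))/7 = 4 + (⅐)*241 = 4 + 241/7 = 269/7 ≈ 38.429)
H = √5614147/7 (H = √(269/7 + 114536) = √(802021/7) = √5614147/7 ≈ 338.49)
√(1/(S(102) + H) + M(Y(-24))) = √(1/(551 + √5614147/7) + 441) = √(441 + 1/(551 + √5614147/7))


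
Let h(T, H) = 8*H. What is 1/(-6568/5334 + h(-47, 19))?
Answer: 2667/402100 ≈ 0.0066327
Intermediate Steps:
1/(-6568/5334 + h(-47, 19)) = 1/(-6568/5334 + 8*19) = 1/(-6568*1/5334 + 152) = 1/(-3284/2667 + 152) = 1/(402100/2667) = 2667/402100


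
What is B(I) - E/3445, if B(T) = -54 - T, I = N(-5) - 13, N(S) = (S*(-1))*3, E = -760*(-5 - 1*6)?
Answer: -40256/689 ≈ -58.427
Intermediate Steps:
E = 8360 (E = -760*(-5 - 6) = -760*(-11) = 8360)
N(S) = -3*S (N(S) = -S*3 = -3*S)
I = 2 (I = -3*(-5) - 13 = 15 - 13 = 2)
B(I) - E/3445 = (-54 - 1*2) - 8360/3445 = (-54 - 2) - 8360/3445 = -56 - 1*1672/689 = -56 - 1672/689 = -40256/689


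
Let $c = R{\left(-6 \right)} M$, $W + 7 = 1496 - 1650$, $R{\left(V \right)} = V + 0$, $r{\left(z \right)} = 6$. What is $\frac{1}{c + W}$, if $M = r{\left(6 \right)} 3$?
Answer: $- \frac{1}{269} \approx -0.0037175$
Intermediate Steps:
$R{\left(V \right)} = V$
$W = -161$ ($W = -7 + \left(1496 - 1650\right) = -7 - 154 = -161$)
$M = 18$ ($M = 6 \cdot 3 = 18$)
$c = -108$ ($c = \left(-6\right) 18 = -108$)
$\frac{1}{c + W} = \frac{1}{-108 - 161} = \frac{1}{-269} = - \frac{1}{269}$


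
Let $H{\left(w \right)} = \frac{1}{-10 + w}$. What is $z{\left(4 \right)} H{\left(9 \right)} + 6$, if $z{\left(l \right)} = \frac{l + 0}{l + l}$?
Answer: $\frac{11}{2} \approx 5.5$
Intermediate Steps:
$z{\left(l \right)} = \frac{1}{2}$ ($z{\left(l \right)} = \frac{l}{2 l} = l \frac{1}{2 l} = \frac{1}{2}$)
$z{\left(4 \right)} H{\left(9 \right)} + 6 = \frac{1}{2 \left(-10 + 9\right)} + 6 = \frac{1}{2 \left(-1\right)} + 6 = \frac{1}{2} \left(-1\right) + 6 = - \frac{1}{2} + 6 = \frac{11}{2}$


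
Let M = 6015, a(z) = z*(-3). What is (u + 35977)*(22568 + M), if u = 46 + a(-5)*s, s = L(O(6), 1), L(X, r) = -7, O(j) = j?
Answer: 1026644194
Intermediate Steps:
a(z) = -3*z
s = -7
u = -59 (u = 46 - 3*(-5)*(-7) = 46 + 15*(-7) = 46 - 105 = -59)
(u + 35977)*(22568 + M) = (-59 + 35977)*(22568 + 6015) = 35918*28583 = 1026644194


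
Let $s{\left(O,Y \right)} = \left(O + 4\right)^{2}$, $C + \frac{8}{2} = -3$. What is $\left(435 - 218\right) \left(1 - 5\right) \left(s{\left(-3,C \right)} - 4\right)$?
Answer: $2604$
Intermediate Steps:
$C = -7$ ($C = -4 - 3 = -7$)
$s{\left(O,Y \right)} = \left(4 + O\right)^{2}$
$\left(435 - 218\right) \left(1 - 5\right) \left(s{\left(-3,C \right)} - 4\right) = \left(435 - 218\right) \left(1 - 5\right) \left(\left(4 - 3\right)^{2} - 4\right) = 217 \left(- 4 \left(1^{2} - 4\right)\right) = 217 \left(- 4 \left(1 - 4\right)\right) = 217 \left(\left(-4\right) \left(-3\right)\right) = 217 \cdot 12 = 2604$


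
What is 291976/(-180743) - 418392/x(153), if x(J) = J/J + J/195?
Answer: -1228856627714/5241547 ≈ -2.3445e+5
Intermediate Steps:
x(J) = 1 + J/195 (x(J) = 1 + J*(1/195) = 1 + J/195)
291976/(-180743) - 418392/x(153) = 291976/(-180743) - 418392/(1 + (1/195)*153) = 291976*(-1/180743) - 418392/(1 + 51/65) = -291976/180743 - 418392/116/65 = -291976/180743 - 418392*65/116 = -291976/180743 - 6798870/29 = -1228856627714/5241547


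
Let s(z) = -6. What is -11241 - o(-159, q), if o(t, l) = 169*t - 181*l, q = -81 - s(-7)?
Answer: 2055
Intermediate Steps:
q = -75 (q = -81 - 1*(-6) = -81 + 6 = -75)
o(t, l) = -181*l + 169*t
-11241 - o(-159, q) = -11241 - (-181*(-75) + 169*(-159)) = -11241 - (13575 - 26871) = -11241 - 1*(-13296) = -11241 + 13296 = 2055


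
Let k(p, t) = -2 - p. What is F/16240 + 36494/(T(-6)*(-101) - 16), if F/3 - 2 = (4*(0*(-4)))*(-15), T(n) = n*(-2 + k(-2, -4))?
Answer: -74081899/2492840 ≈ -29.718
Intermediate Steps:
T(n) = -2*n (T(n) = n*(-2 + (-2 - 1*(-2))) = n*(-2 + (-2 + 2)) = n*(-2 + 0) = n*(-2) = -2*n)
F = 6 (F = 6 + 3*((4*(0*(-4)))*(-15)) = 6 + 3*((4*0)*(-15)) = 6 + 3*(0*(-15)) = 6 + 3*0 = 6 + 0 = 6)
F/16240 + 36494/(T(-6)*(-101) - 16) = 6/16240 + 36494/(-2*(-6)*(-101) - 16) = 6*(1/16240) + 36494/(12*(-101) - 16) = 3/8120 + 36494/(-1212 - 16) = 3/8120 + 36494/(-1228) = 3/8120 + 36494*(-1/1228) = 3/8120 - 18247/614 = -74081899/2492840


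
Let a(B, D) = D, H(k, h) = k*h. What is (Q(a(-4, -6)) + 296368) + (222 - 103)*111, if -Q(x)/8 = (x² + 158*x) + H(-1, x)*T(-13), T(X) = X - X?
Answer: 316873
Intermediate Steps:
H(k, h) = h*k
T(X) = 0
Q(x) = -1264*x - 8*x² (Q(x) = -8*((x² + 158*x) + (x*(-1))*0) = -8*((x² + 158*x) - x*0) = -8*((x² + 158*x) + 0) = -8*(x² + 158*x) = -1264*x - 8*x²)
(Q(a(-4, -6)) + 296368) + (222 - 103)*111 = (8*(-6)*(-158 - 1*(-6)) + 296368) + (222 - 103)*111 = (8*(-6)*(-158 + 6) + 296368) + 119*111 = (8*(-6)*(-152) + 296368) + 13209 = (7296 + 296368) + 13209 = 303664 + 13209 = 316873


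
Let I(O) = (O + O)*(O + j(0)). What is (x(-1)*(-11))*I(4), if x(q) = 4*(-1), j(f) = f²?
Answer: 1408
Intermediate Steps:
x(q) = -4
I(O) = 2*O² (I(O) = (O + O)*(O + 0²) = (2*O)*(O + 0) = (2*O)*O = 2*O²)
(x(-1)*(-11))*I(4) = (-4*(-11))*(2*4²) = 44*(2*16) = 44*32 = 1408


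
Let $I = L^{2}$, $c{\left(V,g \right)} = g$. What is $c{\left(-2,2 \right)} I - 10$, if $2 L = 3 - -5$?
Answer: $22$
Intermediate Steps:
$L = 4$ ($L = \frac{3 - -5}{2} = \frac{3 + 5}{2} = \frac{1}{2} \cdot 8 = 4$)
$I = 16$ ($I = 4^{2} = 16$)
$c{\left(-2,2 \right)} I - 10 = 2 \cdot 16 - 10 = 32 - 10 = 22$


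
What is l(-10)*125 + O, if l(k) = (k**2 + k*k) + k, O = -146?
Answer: 23604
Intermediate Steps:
l(k) = k + 2*k**2 (l(k) = (k**2 + k**2) + k = 2*k**2 + k = k + 2*k**2)
l(-10)*125 + O = -10*(1 + 2*(-10))*125 - 146 = -10*(1 - 20)*125 - 146 = -10*(-19)*125 - 146 = 190*125 - 146 = 23750 - 146 = 23604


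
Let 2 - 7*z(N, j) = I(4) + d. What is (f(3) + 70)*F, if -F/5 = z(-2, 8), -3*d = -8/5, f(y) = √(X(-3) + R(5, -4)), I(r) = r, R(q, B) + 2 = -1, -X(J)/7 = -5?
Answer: 380/3 + 152*√2/21 ≈ 136.90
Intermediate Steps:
X(J) = 35 (X(J) = -7*(-5) = 35)
R(q, B) = -3 (R(q, B) = -2 - 1 = -3)
f(y) = 4*√2 (f(y) = √(35 - 3) = √32 = 4*√2)
d = 8/15 (d = -(-8)/(3*5) = -⅓*(-8/5) = 8/15 ≈ 0.53333)
z(N, j) = -38/105 (z(N, j) = 2/7 - (4 + 8/15)/7 = 2/7 - ⅐*68/15 = 2/7 - 68/105 = -38/105)
F = 38/21 (F = -5*(-38/105) = 38/21 ≈ 1.8095)
(f(3) + 70)*F = (4*√2 + 70)*(38/21) = (70 + 4*√2)*(38/21) = 380/3 + 152*√2/21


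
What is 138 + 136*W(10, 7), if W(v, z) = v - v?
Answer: 138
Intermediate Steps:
W(v, z) = 0
138 + 136*W(10, 7) = 138 + 136*0 = 138 + 0 = 138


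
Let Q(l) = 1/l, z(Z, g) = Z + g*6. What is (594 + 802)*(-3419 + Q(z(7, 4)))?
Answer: -147959248/31 ≈ -4.7729e+6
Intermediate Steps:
z(Z, g) = Z + 6*g
(594 + 802)*(-3419 + Q(z(7, 4))) = (594 + 802)*(-3419 + 1/(7 + 6*4)) = 1396*(-3419 + 1/(7 + 24)) = 1396*(-3419 + 1/31) = 1396*(-105988/31) = -147959248/31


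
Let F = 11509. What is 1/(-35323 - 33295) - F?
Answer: -789724563/68618 ≈ -11509.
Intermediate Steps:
1/(-35323 - 33295) - F = 1/(-35323 - 33295) - 1*11509 = 1/(-68618) - 11509 = -1/68618 - 11509 = -789724563/68618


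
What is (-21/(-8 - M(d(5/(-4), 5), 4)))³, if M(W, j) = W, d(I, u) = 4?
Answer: 343/64 ≈ 5.3594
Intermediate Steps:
(-21/(-8 - M(d(5/(-4), 5), 4)))³ = (-21/(-8 - 1*4))³ = (-21/(-8 - 4))³ = (-21/(-12))³ = (-21*(-1/12))³ = (7/4)³ = 343/64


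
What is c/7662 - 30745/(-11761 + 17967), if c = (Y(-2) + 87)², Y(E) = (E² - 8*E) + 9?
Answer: -76030127/23775186 ≈ -3.1979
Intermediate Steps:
Y(E) = 9 + E² - 8*E
c = 13456 (c = ((9 + (-2)² - 8*(-2)) + 87)² = ((9 + 4 + 16) + 87)² = (29 + 87)² = 116² = 13456)
c/7662 - 30745/(-11761 + 17967) = 13456/7662 - 30745/(-11761 + 17967) = 13456*(1/7662) - 30745/6206 = 6728/3831 - 30745*1/6206 = 6728/3831 - 30745/6206 = -76030127/23775186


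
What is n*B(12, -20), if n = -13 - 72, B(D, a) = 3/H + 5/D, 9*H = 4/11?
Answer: -19040/3 ≈ -6346.7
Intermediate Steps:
H = 4/99 (H = (4/11)/9 = (4*(1/11))/9 = (⅑)*(4/11) = 4/99 ≈ 0.040404)
B(D, a) = 297/4 + 5/D (B(D, a) = 3/(4/99) + 5/D = 3*(99/4) + 5/D = 297/4 + 5/D)
n = -85
n*B(12, -20) = -85*(297/4 + 5/12) = -85*224/3 = -19040/3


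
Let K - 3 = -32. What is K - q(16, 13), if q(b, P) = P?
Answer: -42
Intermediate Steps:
K = -29 (K = 3 - 32 = -29)
K - q(16, 13) = -29 - 1*13 = -29 - 13 = -42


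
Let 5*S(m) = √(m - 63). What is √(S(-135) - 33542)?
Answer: √(-838550 + 15*I*√22)/5 ≈ 0.0076831 + 183.14*I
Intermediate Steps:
S(m) = √(-63 + m)/5 (S(m) = √(m - 63)/5 = √(-63 + m)/5)
√(S(-135) - 33542) = √(√(-63 - 135)/5 - 33542) = √(√(-198)/5 - 33542) = √((3*I*√22)/5 - 33542) = √(3*I*√22/5 - 33542) = √(-33542 + 3*I*√22/5)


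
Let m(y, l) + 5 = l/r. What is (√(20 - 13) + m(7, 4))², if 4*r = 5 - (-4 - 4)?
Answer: 3584/169 - 98*√7/13 ≈ 1.2622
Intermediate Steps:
r = 13/4 (r = (5 - (-4 - 4))/4 = (5 - 1*(-8))/4 = (5 + 8)/4 = (¼)*13 = 13/4 ≈ 3.2500)
m(y, l) = -5 + 4*l/13 (m(y, l) = -5 + l/(13/4) = -5 + l*(4/13) = -5 + 4*l/13)
(√(20 - 13) + m(7, 4))² = (√(20 - 13) + (-5 + (4/13)*4))² = (√7 + (-5 + 16/13))² = (√7 - 49/13)² = (-49/13 + √7)²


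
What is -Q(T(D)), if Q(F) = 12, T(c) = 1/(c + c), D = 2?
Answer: -12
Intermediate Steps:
T(c) = 1/(2*c)
-Q(T(D)) = -1*12 = -12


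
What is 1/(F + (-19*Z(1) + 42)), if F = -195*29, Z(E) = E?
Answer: -1/5632 ≈ -0.00017756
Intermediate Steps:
F = -5655
1/(F + (-19*Z(1) + 42)) = 1/(-5655 + (-19*1 + 42)) = 1/(-5655 + (-19 + 42)) = 1/(-5655 + 23) = 1/(-5632) = -1/5632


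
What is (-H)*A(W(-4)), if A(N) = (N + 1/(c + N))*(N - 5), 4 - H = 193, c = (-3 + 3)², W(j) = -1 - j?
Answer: -1260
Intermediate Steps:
c = 0 (c = 0² = 0)
H = -189 (H = 4 - 1*193 = 4 - 193 = -189)
A(N) = (-5 + N)*(N + 1/N) (A(N) = (N + 1/(0 + N))*(N - 5) = (N + 1/N)*(-5 + N) = (-5 + N)*(N + 1/N))
(-H)*A(W(-4)) = (-1*(-189))*(1 + (-1 - 1*(-4))² - 5*(-1 - 1*(-4)) - 5/(-1 - 1*(-4))) = 189*(1 + (-1 + 4)² - 5*(-1 + 4) - 5/(-1 + 4)) = 189*(1 + 3² - 5*3 - 5/3) = 189*(1 + 9 - 15 - 5*⅓) = 189*(1 + 9 - 15 - 5/3) = 189*(-20/3) = -1260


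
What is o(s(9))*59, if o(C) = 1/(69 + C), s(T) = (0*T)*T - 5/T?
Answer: 531/616 ≈ 0.86201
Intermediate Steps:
s(T) = -5/T (s(T) = 0*T - 5/T = 0 - 5/T = -5/T)
o(s(9))*59 = 59/(69 - 5/9) = 59/(616/9) = (9/616)*59 = 531/616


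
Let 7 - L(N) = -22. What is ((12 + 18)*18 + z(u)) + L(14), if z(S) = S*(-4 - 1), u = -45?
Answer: 794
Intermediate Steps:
L(N) = 29 (L(N) = 7 - 1*(-22) = 7 + 22 = 29)
z(S) = -5*S (z(S) = S*(-5) = -5*S)
((12 + 18)*18 + z(u)) + L(14) = ((12 + 18)*18 - 5*(-45)) + 29 = (30*18 + 225) + 29 = (540 + 225) + 29 = 765 + 29 = 794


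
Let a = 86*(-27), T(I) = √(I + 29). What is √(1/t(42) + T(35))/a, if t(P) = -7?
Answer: -√385/16254 ≈ -0.0012072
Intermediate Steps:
T(I) = √(29 + I)
a = -2322
√(1/t(42) + T(35))/a = √(1/(-7) + √(29 + 35))/(-2322) = √(-⅐ + √64)*(-1/2322) = √(-⅐ + 8)*(-1/2322) = √(55/7)*(-1/2322) = (√385/7)*(-1/2322) = -√385/16254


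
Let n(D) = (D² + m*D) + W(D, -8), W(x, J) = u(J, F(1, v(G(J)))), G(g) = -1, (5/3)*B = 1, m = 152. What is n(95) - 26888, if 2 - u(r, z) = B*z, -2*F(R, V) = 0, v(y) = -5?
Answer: -3421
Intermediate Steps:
B = ⅗ (B = (⅗)*1 = ⅗ ≈ 0.60000)
F(R, V) = 0 (F(R, V) = -½*0 = 0)
u(r, z) = 2 - 3*z/5
W(x, J) = 2 (W(x, J) = 2 - ⅗*0 = 2 + 0 = 2)
n(D) = 2 + D² + 152*D (n(D) = (D² + 152*D) + 2 = 2 + D² + 152*D)
n(95) - 26888 = (2 + 95² + 152*95) - 26888 = (2 + 9025 + 14440) - 26888 = 23467 - 26888 = -3421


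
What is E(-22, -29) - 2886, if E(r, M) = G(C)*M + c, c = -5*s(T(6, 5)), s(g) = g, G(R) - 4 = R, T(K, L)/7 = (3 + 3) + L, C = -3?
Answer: -3300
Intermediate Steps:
T(K, L) = 42 + 7*L (T(K, L) = 7*((3 + 3) + L) = 7*(6 + L) = 42 + 7*L)
G(R) = 4 + R
c = -385 (c = -5*(42 + 7*5) = -5*(42 + 35) = -5*77 = -385)
E(r, M) = -385 + M (E(r, M) = (4 - 3)*M - 385 = 1*M - 385 = M - 385 = -385 + M)
E(-22, -29) - 2886 = (-385 - 29) - 2886 = -414 - 2886 = -3300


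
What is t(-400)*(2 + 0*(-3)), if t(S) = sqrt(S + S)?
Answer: 40*I*sqrt(2) ≈ 56.569*I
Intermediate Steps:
t(S) = sqrt(2)*sqrt(S) (t(S) = sqrt(2*S) = sqrt(2)*sqrt(S))
t(-400)*(2 + 0*(-3)) = (sqrt(2)*sqrt(-400))*(2 + 0*(-3)) = (sqrt(2)*(20*I))*(2 + 0) = (20*I*sqrt(2))*2 = 40*I*sqrt(2)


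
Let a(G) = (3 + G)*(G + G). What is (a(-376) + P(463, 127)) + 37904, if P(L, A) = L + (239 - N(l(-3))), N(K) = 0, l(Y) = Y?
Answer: 319102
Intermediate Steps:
a(G) = 2*G*(3 + G) (a(G) = (3 + G)*(2*G) = 2*G*(3 + G))
P(L, A) = 239 + L (P(L, A) = L + (239 - 1*0) = L + (239 + 0) = L + 239 = 239 + L)
(a(-376) + P(463, 127)) + 37904 = (2*(-376)*(3 - 376) + (239 + 463)) + 37904 = (2*(-376)*(-373) + 702) + 37904 = (280496 + 702) + 37904 = 281198 + 37904 = 319102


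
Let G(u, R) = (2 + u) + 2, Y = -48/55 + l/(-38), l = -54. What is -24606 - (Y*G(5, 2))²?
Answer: -26896961799/1092025 ≈ -24630.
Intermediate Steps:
Y = 573/1045 (Y = -48/55 - 54/(-38) = -48*1/55 - 54*(-1/38) = -48/55 + 27/19 = 573/1045 ≈ 0.54833)
G(u, R) = 4 + u
-24606 - (Y*G(5, 2))² = -24606 - (573*(4 + 5)/1045)² = -24606 - ((573/1045)*9)² = -24606 - (5157/1045)² = -24606 - 1*26594649/1092025 = -24606 - 26594649/1092025 = -26896961799/1092025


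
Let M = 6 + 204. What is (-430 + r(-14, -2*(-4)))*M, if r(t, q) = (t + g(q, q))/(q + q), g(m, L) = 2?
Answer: -180915/2 ≈ -90458.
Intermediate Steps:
M = 210
r(t, q) = (2 + t)/(2*q) (r(t, q) = (t + 2)/(q + q) = (2 + t)/((2*q)) = (2 + t)*(1/(2*q)) = (2 + t)/(2*q))
(-430 + r(-14, -2*(-4)))*M = (-430 + (2 - 14)/(2*((-2*(-4)))))*210 = (-430 + (½)*(-12)/8)*210 = (-430 + (½)*(⅛)*(-12))*210 = (-430 - ¾)*210 = -1723/4*210 = -180915/2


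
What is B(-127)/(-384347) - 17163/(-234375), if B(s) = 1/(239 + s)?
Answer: 246271030819/3363036250000 ≈ 0.073229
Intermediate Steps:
B(-127)/(-384347) - 17163/(-234375) = 1/((239 - 127)*(-384347)) - 17163/(-234375) = -1/384347/112 - 17163*(-1/234375) = (1/112)*(-1/384347) + 5721/78125 = -1/43046864 + 5721/78125 = 246271030819/3363036250000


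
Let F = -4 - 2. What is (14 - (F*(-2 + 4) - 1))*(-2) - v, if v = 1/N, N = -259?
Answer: -13985/259 ≈ -53.996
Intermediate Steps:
F = -6
v = -1/259 (v = 1/(-259) = -1/259 ≈ -0.0038610)
(14 - (F*(-2 + 4) - 1))*(-2) - v = (14 - (-6*(-2 + 4) - 1))*(-2) - 1*(-1/259) = (14 - (-6*2 - 1))*(-2) + 1/259 = (14 - (-12 - 1))*(-2) + 1/259 = (14 - 1*(-13))*(-2) + 1/259 = (14 + 13)*(-2) + 1/259 = 27*(-2) + 1/259 = -54 + 1/259 = -13985/259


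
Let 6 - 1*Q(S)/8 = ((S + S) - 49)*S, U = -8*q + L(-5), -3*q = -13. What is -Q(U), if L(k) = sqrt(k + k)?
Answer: 293488/9 - 4504*I*sqrt(10)/3 ≈ 32610.0 - 4747.6*I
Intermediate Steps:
q = 13/3 (q = -1/3*(-13) = 13/3 ≈ 4.3333)
L(k) = sqrt(2)*sqrt(k) (L(k) = sqrt(2*k) = sqrt(2)*sqrt(k))
U = -104/3 + I*sqrt(10) (U = -8*13/3 + sqrt(2)*sqrt(-5) = -104/3 + sqrt(2)*(I*sqrt(5)) = -104/3 + I*sqrt(10) ≈ -34.667 + 3.1623*I)
Q(S) = 48 - 8*S*(-49 + 2*S) (Q(S) = 48 - 8*((S + S) - 49)*S = 48 - 8*(2*S - 49)*S = 48 - 8*(-49 + 2*S)*S = 48 - 8*S*(-49 + 2*S))
-Q(U) = -(48 - 16*(-104/3 + I*sqrt(10))**2 + 392*(-104/3 + I*sqrt(10))) = -(48 - 16*(-104/3 + I*sqrt(10))**2 + (-40768/3 + 392*I*sqrt(10))) = -(-40624/3 - 16*(-104/3 + I*sqrt(10))**2 + 392*I*sqrt(10)) = 40624/3 + 16*(-104/3 + I*sqrt(10))**2 - 392*I*sqrt(10)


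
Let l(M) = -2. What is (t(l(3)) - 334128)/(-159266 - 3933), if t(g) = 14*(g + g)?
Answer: 334184/163199 ≈ 2.0477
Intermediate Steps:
t(g) = 28*g (t(g) = 14*(2*g) = 28*g)
(t(l(3)) - 334128)/(-159266 - 3933) = (28*(-2) - 334128)/(-159266 - 3933) = (-56 - 334128)/(-163199) = -334184*(-1/163199) = 334184/163199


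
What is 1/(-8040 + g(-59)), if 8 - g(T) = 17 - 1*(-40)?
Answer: -1/8089 ≈ -0.00012362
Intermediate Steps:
g(T) = -49 (g(T) = 8 - (17 - 1*(-40)) = 8 - (17 + 40) = 8 - 1*57 = 8 - 57 = -49)
1/(-8040 + g(-59)) = 1/(-8040 - 49) = 1/(-8089) = -1/8089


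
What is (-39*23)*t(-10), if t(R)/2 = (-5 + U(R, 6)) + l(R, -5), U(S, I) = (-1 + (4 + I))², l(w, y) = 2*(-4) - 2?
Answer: -118404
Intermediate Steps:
l(w, y) = -10 (l(w, y) = -8 - 2 = -10)
U(S, I) = (3 + I)²
t(R) = 132 (t(R) = 2*((-5 + (3 + 6)²) - 10) = 2*((-5 + 9²) - 10) = 2*((-5 + 81) - 10) = 2*(76 - 10) = 2*66 = 132)
(-39*23)*t(-10) = -39*23*132 = -897*132 = -118404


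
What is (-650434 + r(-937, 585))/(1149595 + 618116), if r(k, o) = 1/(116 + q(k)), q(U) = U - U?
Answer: -75450343/205054476 ≈ -0.36795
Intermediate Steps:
q(U) = 0
r(k, o) = 1/116 (r(k, o) = 1/(116 + 0) = 1/116)
(-650434 + r(-937, 585))/(1149595 + 618116) = (-650434 + 1/116)/(1149595 + 618116) = -75450343/116/1767711 = -75450343/116*1/1767711 = -75450343/205054476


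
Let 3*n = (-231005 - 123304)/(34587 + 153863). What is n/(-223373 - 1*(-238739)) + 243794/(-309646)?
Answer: -352998195022669/448324475582100 ≈ -0.78737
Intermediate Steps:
n = -118103/188450 (n = ((-231005 - 123304)/(34587 + 153863))/3 = (-354309/188450)/3 = (-354309*1/188450)/3 = (⅓)*(-354309/188450) = -118103/188450 ≈ -0.62671)
n/(-223373 - 1*(-238739)) + 243794/(-309646) = -118103/(188450*(-223373 - 1*(-238739))) + 243794/(-309646) = -118103/(188450*(-223373 + 238739)) + 243794*(-1/309646) = -118103/188450/15366 - 121897/154823 = -118103/188450*1/15366 - 121897/154823 = -118103/2895722700 - 121897/154823 = -352998195022669/448324475582100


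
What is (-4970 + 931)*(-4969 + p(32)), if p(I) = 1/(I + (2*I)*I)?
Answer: 41745161241/2080 ≈ 2.0070e+7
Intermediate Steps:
p(I) = 1/(I + 2*I²)
(-4970 + 931)*(-4969 + p(32)) = (-4970 + 931)*(-4969 + 1/(32*(1 + 2*32))) = -4039*(-4969 + 1/(32*(1 + 64))) = -4039*(-4969 + (1/32)/65) = -4039*(-4969 + (1/32)*(1/65)) = -4039*(-4969 + 1/2080) = -4039*(-10335519/2080) = 41745161241/2080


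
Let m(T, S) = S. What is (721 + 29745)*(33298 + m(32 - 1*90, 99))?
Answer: 1017473002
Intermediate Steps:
(721 + 29745)*(33298 + m(32 - 1*90, 99)) = (721 + 29745)*(33298 + 99) = 30466*33397 = 1017473002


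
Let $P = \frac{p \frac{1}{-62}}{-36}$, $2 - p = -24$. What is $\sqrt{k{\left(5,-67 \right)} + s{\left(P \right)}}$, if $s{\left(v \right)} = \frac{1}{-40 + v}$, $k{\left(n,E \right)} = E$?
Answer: $\frac{5 i \sqrt{5339397415}}{44627} \approx 8.1869 i$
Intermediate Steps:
$p = 26$ ($p = 2 - -24 = 2 + 24 = 26$)
$P = \frac{13}{1116}$ ($P = \frac{26 \frac{1}{-62}}{-36} = 26 \left(- \frac{1}{62}\right) \left(- \frac{1}{36}\right) = \left(- \frac{13}{31}\right) \left(- \frac{1}{36}\right) = \frac{13}{1116} \approx 0.011649$)
$\sqrt{k{\left(5,-67 \right)} + s{\left(P \right)}} = \sqrt{-67 + \frac{1}{-40 + \frac{13}{1116}}} = \sqrt{-67 + \frac{1}{- \frac{44627}{1116}}} = \sqrt{-67 - \frac{1116}{44627}} = \sqrt{- \frac{2991125}{44627}} = \frac{5 i \sqrt{5339397415}}{44627}$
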